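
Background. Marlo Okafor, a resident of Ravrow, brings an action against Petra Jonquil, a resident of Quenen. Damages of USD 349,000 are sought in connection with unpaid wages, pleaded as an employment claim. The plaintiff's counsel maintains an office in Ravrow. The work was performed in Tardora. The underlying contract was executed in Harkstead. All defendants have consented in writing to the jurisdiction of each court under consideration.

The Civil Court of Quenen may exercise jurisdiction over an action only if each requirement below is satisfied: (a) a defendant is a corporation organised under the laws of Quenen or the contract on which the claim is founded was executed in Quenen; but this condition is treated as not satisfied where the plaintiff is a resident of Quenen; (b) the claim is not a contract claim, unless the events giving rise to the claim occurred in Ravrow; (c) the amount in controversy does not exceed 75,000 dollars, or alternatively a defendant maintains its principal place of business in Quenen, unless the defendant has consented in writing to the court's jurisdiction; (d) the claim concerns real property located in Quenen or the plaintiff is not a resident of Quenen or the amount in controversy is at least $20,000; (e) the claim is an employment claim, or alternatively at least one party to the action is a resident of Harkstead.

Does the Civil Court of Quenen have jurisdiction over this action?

No

The Civil Court of Quenen:
  (a) No defendant is a corporation; the contract was executed in Harkstead, not Quenen — no alternative holds. Fails.
  (b) The claim is an employment claim, not a contract claim. Met.
  (c) The amount in controversy is $349,000, above the $75,000 ceiling; no defendant is a corporation — none of the alternatives is met. But every defendant has filed written consent, and the 'unless' clause therefore excuses the requirement. Met.
  (d) The plaintiff resides in Ravrow, which is not Quenen, which satisfies one of the alternatives. Satisfied.
  (e) The claim is an employment claim — that alternative is enough. Met.
  → The court lacks jurisdiction.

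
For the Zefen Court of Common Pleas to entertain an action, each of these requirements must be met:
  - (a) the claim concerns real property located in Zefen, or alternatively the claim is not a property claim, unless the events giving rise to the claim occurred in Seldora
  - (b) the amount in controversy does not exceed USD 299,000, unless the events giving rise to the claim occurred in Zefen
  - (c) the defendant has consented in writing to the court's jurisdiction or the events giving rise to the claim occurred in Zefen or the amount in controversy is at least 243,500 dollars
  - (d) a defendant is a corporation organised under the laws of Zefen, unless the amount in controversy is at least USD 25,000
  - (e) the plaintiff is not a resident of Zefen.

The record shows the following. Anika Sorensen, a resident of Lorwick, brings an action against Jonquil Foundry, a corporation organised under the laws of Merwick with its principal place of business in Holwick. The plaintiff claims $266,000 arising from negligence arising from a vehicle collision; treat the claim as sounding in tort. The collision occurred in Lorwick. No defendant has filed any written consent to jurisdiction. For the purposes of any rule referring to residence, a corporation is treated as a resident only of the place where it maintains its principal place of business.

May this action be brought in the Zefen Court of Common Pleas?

Yes

The Zefen Court of Common Pleas:
  (a) The claim is a tort claim, not a property claim, which satisfies one of the alternatives. Condition met.
  (b) The amount in controversy is 266,000 dollars, within the USD 299,000 ceiling. Satisfied.
  (c) The amount in controversy is $266,000, which meets the $243,500 floor, which satisfies one of the alternatives. Condition met.
  (d) The corporate defendant(s) are organised in Merwick, not Zefen. However, the amount in controversy is 266,000 dollars, which meets the $25,000 floor, so the 'unless' proviso supplies this condition. Satisfied.
  (e) The plaintiff resides in Lorwick, which is not Zefen. Met.
  → The court has jurisdiction.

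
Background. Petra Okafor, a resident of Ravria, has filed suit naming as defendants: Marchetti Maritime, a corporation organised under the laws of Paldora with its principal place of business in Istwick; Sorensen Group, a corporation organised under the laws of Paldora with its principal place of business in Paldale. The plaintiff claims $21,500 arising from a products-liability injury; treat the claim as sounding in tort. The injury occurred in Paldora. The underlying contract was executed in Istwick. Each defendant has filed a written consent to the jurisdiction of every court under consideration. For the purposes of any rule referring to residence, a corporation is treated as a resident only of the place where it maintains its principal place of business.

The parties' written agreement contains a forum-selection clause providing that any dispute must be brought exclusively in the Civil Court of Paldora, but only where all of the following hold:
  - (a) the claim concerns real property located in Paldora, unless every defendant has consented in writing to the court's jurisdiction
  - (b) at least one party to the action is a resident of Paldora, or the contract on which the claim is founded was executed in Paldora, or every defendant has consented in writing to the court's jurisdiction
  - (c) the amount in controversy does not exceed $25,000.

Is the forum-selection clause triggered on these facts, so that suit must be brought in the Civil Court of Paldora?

Yes

The Civil Court of Paldora:
  (a) The claim does not concern real property. The proviso rescues it, though: every defendant has filed written consent. Met.
  (b) Every defendant has filed written consent — that alternative is enough. Met.
  (c) The amount in controversy is 21,500 dollars, within the $25,000 ceiling. Met.
  → The clause applies.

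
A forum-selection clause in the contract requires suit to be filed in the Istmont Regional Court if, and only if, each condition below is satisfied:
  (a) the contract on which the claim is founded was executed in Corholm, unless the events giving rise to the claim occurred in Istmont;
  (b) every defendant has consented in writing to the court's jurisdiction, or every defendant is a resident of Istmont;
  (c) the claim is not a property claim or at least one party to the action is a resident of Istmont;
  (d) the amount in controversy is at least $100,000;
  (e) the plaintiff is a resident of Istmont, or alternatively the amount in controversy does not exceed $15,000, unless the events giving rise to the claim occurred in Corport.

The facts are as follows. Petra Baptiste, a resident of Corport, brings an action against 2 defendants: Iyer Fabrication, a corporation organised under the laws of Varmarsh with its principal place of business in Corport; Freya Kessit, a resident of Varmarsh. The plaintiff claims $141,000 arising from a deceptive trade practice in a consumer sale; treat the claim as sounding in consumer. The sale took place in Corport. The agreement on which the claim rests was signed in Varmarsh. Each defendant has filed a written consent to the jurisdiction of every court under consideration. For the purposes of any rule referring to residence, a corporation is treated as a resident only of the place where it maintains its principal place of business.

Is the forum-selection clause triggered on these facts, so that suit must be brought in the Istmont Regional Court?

No

The Istmont Regional Court:
  (a) The contract was executed in Varmarsh, not Corholm. The proviso offers no rescue either, since the operative events occurred in Corport, not Istmont. Condition not met.
  (b) Every defendant has filed written consent — that alternative is enough. Condition met.
  (c) The claim is a consumer claim, not a property claim, so one alternative holds. Condition met.
  (d) The amount in controversy is USD 141,000, which meets the 100,000 dollars floor. Met.
  (e) The plaintiff resides in Corport, not Istmont; the amount in controversy is USD 141,000, above the USD 15,000 ceiling — none of the alternatives is met. The proviso rescues it, though: the operative events occurred in Corport. Met.
  → The clause does not apply.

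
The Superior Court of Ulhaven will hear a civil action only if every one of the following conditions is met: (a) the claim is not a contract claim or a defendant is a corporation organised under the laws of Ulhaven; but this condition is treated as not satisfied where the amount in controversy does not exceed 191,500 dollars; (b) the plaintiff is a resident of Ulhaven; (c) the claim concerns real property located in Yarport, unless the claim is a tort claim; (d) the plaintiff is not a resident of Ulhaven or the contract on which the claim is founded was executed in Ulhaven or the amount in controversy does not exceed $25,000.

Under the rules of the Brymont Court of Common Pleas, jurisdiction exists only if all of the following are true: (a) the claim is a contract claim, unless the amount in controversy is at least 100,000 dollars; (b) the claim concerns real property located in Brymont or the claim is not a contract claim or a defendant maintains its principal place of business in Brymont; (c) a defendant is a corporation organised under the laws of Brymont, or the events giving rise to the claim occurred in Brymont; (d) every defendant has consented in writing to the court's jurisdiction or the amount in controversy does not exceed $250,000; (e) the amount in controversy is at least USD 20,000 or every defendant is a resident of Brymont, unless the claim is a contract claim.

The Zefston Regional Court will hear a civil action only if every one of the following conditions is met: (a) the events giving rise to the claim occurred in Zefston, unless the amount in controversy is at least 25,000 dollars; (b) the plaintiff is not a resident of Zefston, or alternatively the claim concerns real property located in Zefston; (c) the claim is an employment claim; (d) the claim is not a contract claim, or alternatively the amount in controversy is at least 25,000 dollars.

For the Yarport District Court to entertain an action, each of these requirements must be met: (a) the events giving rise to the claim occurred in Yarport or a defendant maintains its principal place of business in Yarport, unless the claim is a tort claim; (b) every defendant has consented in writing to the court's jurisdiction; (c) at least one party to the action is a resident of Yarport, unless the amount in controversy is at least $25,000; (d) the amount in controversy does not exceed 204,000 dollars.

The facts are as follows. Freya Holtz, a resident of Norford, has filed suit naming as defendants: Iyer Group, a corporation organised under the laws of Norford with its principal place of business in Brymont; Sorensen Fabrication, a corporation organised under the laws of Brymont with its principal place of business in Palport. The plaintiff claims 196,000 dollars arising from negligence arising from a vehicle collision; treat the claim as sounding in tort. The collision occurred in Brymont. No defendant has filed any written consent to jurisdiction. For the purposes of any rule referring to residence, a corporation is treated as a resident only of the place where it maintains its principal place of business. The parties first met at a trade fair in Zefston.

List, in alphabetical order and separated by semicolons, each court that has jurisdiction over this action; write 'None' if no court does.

the Brymont Court of Common Pleas

The Superior Court of Ulhaven:
  (a) The claim is a tort claim, not a contract claim — that alternative is enough. And the carve-out is inapplicable — the amount in controversy is 196,000 dollars, above the USD 191,500 ceiling. Condition met.
  (b) The plaintiff resides in Norford, not Ulhaven. Condition not met.
  (c) The claim does not concern real property. But the claim is a tort claim, and the 'unless' clause therefore excuses the requirement. Met.
  (d) The plaintiff resides in Norford, which is not Ulhaven — that alternative is enough. Condition met.
  → At least one condition fails; no jurisdiction.
The Brymont Court of Common Pleas:
  (a) The claim is a tort claim, not a contract claim. The proviso rescues it, though: the amount in controversy is $196,000, which meets the $100,000 floor. Satisfied.
  (b) The claim is a tort claim, not a contract claim, which satisfies one of the alternatives. Met.
  (c) Sorensen Fabrication is organised under the laws of Brymont — that alternative is enough. Condition met.
  (d) The amount in controversy is 196,000 dollars, within the 250,000 dollars ceiling, so one alternative holds. Satisfied.
  (e) The amount in controversy is USD 196,000, which meets the 20,000 dollars floor, so this disjunct is met. Condition met.
  → Jurisdiction lies.
The Zefston Regional Court:
  (a) The operative events occurred in Brymont, not Zefston. However, the amount in controversy is 196,000 dollars, which meets the $25,000 floor, so the 'unless' proviso supplies this condition. Satisfied.
  (b) The plaintiff resides in Norford, which is not Zefston, which satisfies one of the alternatives. Condition met.
  (c) The claim is a tort claim, not an employment claim. Not satisfied.
  (d) The claim is a tort claim, not a contract claim, which satisfies one of the alternatives. Satisfied.
  → No jurisdiction.
The Yarport District Court:
  (a) The operative events occurred in Brymont, not Yarport; the corporate defendant(s) have their principal place of business in Brymont, Palport, not Yarport — no alternative holds. However, the claim is a tort claim, so the 'unless' proviso supplies this condition. Condition met.
  (b) No such written consent has been filed. Not met.
  (c) No party resides in Yarport. The proviso rescues it, though: the amount in controversy is $196,000, which meets the $25,000 floor. Met.
  (d) The amount in controversy is USD 196,000, within the $204,000 ceiling. Met.
  → No jurisdiction.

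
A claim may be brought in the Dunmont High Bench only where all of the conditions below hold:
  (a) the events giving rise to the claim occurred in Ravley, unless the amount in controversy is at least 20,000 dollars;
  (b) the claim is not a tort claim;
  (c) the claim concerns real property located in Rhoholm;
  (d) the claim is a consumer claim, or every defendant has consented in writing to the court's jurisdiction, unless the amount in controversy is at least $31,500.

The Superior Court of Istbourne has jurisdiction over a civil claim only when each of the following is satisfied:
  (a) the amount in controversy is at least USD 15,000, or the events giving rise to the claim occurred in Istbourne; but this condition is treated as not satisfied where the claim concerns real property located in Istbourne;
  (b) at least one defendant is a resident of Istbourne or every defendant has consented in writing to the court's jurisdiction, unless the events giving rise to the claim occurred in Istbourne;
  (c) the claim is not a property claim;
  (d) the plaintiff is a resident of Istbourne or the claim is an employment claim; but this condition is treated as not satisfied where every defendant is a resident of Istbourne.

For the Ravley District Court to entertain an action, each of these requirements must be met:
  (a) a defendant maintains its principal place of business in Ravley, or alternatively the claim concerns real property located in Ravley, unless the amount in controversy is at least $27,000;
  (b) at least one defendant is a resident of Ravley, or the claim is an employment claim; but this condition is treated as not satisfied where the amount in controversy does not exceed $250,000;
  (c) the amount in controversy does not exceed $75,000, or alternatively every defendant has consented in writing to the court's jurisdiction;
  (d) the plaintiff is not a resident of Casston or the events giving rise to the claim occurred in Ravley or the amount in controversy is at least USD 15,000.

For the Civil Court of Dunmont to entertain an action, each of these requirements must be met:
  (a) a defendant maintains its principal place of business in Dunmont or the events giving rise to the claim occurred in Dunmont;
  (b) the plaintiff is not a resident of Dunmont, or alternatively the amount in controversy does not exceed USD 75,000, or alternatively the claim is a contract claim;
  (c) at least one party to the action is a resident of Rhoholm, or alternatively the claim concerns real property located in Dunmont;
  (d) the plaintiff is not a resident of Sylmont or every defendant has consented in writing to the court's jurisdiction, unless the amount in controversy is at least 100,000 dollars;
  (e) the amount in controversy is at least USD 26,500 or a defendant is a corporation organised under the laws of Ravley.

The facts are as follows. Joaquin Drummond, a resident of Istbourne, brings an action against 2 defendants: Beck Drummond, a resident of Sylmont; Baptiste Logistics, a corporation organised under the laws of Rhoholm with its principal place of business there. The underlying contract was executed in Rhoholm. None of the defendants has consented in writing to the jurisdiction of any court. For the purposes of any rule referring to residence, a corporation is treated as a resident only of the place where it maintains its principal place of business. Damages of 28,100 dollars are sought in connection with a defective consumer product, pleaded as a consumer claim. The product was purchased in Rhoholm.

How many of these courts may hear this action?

0

The Dunmont High Bench:
  (a) The operative events occurred in Rhoholm, not Ravley. But the amount in controversy is $28,100, which meets the $20,000 floor, and the 'unless' clause therefore excuses the requirement. Satisfied.
  (b) The claim is a consumer claim, not a tort claim. Met.
  (c) The claim does not concern real property. Fails.
  (d) The claim is a consumer claim, which satisfies one of the alternatives. Met.
  → Not every requirement is met — no jurisdiction.
The Superior Court of Istbourne:
  (a) The amount in controversy is USD 28,100, which meets the 15,000 dollars floor, so this disjunct is met. And the carve-out is inapplicable — the claim does not concern real property. Satisfied.
  (b) No defendant resides in Istbourne (they reside in Sylmont, Rhoholm); no such written consent has been filed — none of the alternatives is met. Nor does the 'unless' clause help: the operative events occurred in Rhoholm, not Istbourne. Not met.
  (c) The claim is a consumer claim, not a property claim. Satisfied.
  (d) The plaintiff resides in Istbourne, so this disjunct is met. And the carve-out is inapplicable — the defendants reside as follows — Beck Drummond in Sylmont, Baptiste Logistics in Rhoholm — not all in Istbourne. Condition met.
  → At least one condition fails; no jurisdiction.
The Ravley District Court:
  (a) The corporate defendant(s) have their principal place of business in Rhoholm, not Ravley; the claim does not concern real property — no alternative holds. The proviso rescues it, though: the amount in controversy is $28,100, which meets the $27,000 floor. Met.
  (b) No defendant resides in Ravley (they reside in Sylmont, Rhoholm); the claim is a consumer claim, not an employment claim — none of the alternatives is met. Fails.
  (c) The amount in controversy is 28,100 dollars, within the USD 75,000 ceiling, so this disjunct is met. Condition met.
  (d) The plaintiff resides in Istbourne, which is not Casston, so this disjunct is met. Satisfied.
  → The court lacks jurisdiction.
The Civil Court of Dunmont:
  (a) The corporate defendant(s) have their principal place of business in Rhoholm, not Dunmont; the operative events occurred in Rhoholm, not Dunmont — every alternative fails. Not met.
  (b) The plaintiff resides in Istbourne, which is not Dunmont — that alternative is enough. Met.
  (c) Baptiste Logistics resides in Rhoholm, so this disjunct is met. Condition met.
  (d) The plaintiff resides in Istbourne, which is not Sylmont, which satisfies one of the alternatives. Condition met.
  (e) The amount in controversy is $28,100, which meets the 26,500 dollars floor, so one alternative holds. Satisfied.
  → The court lacks jurisdiction.
No court satisfies all of its conditions.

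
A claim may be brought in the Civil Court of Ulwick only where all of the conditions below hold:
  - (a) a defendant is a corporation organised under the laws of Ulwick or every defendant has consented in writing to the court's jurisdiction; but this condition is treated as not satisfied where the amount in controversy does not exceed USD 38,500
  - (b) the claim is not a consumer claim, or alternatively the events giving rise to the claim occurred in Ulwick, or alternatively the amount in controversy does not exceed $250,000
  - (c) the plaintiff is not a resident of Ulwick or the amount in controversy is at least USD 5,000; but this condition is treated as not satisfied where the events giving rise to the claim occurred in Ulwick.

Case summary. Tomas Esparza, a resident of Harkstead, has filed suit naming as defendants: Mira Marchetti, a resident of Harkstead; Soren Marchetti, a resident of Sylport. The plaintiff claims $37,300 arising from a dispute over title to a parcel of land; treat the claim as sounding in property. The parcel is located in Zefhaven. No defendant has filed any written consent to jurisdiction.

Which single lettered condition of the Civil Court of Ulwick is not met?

(a)

The Civil Court of Ulwick:
  (a) No defendant is a corporation; no such written consent has been filed — none of the alternatives is met. Condition not met.
  (b) The claim is a property claim, not a consumer claim, which satisfies one of the alternatives. Satisfied.
  (c) The plaintiff resides in Harkstead, which is not Ulwick, so one alternative holds. And the carve-out is inapplicable — the operative events occurred in Zefhaven, not Ulwick. Met.
Only condition (a) fails.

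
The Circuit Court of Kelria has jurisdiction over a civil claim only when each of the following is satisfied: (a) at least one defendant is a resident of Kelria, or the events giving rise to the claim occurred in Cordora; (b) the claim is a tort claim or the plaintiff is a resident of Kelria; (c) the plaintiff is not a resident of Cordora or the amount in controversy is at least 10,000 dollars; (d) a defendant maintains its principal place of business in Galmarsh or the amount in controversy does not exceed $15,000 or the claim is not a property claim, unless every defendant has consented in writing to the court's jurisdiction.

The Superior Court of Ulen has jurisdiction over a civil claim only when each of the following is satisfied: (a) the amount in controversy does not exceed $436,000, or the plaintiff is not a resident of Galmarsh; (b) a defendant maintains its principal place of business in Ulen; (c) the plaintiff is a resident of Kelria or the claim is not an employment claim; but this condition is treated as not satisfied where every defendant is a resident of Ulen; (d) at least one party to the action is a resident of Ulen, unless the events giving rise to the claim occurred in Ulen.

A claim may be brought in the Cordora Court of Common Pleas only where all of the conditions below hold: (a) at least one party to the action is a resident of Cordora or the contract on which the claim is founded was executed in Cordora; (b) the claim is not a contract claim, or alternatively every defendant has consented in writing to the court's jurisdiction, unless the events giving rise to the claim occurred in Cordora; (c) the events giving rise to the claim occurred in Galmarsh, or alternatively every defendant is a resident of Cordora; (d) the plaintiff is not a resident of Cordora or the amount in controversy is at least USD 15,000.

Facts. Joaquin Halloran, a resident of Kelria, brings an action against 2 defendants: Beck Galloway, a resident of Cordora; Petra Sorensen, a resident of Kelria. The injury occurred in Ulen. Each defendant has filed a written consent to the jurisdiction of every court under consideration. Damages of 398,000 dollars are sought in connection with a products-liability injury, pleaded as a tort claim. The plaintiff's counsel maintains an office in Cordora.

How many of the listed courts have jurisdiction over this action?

The Circuit Court of Kelria:
  (a) Petra Sorensen resides in Kelria, which satisfies one of the alternatives. Condition met.
  (b) The claim is a tort claim, so one alternative holds. Satisfied.
  (c) The plaintiff resides in Kelria, which is not Cordora, so one alternative holds. Condition met.
  (d) The claim is a tort claim, not a property claim, which satisfies one of the alternatives. Satisfied.
  → Every requirement is satisfied — jurisdiction.
The Superior Court of Ulen:
  (a) The amount in controversy is 398,000 dollars, within the $436,000 ceiling, so this disjunct is met. Condition met.
  (b) No defendant is a corporation. Not satisfied.
  (c) The plaintiff resides in Kelria, so this disjunct is met. And the carve-out is inapplicable — the defendants reside as follows — Beck Galloway in Cordora, Petra Sorensen in Kelria — not all in Ulen. Met.
  (d) No party resides in Ulen. But the operative events occurred in Ulen, and the 'unless' clause therefore excuses the requirement. Met.
  → At least one condition fails; no jurisdiction.
The Cordora Court of Common Pleas:
  (a) Beck Galloway resides in Cordora — that alternative is enough. Satisfied.
  (b) The claim is a tort claim, not a contract claim, so one alternative holds. Met.
  (c) The operative events occurred in Ulen, not Galmarsh; the defendants reside as follows — Beck Galloway in Cordora, Petra Sorensen in Kelria — not all in Cordora — every alternative fails. Condition not met.
  (d) The plaintiff resides in Kelria, which is not Cordora, which satisfies one of the alternatives. Condition met.
  → No jurisdiction.
Courts with jurisdiction: the Circuit Court of Kelria — 1 in total.

1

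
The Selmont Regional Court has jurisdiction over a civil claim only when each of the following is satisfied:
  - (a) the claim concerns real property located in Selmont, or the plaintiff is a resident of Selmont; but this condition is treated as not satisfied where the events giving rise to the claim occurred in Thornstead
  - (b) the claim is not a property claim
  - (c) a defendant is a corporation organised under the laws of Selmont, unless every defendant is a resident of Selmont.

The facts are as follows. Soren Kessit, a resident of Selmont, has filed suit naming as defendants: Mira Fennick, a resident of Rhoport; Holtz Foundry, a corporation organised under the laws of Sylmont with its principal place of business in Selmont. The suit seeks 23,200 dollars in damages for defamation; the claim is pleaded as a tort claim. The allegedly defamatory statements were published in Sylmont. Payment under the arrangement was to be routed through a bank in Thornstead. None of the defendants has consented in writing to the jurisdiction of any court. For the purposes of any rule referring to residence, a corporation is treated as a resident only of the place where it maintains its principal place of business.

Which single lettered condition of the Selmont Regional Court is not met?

(c)

The Selmont Regional Court:
  (a) The plaintiff resides in Selmont, so one alternative holds. The carve-out does not apply: the operative events occurred in Sylmont, not Thornstead. Met.
  (b) The claim is a tort claim, not a property claim. Satisfied.
  (c) The corporate defendant(s) are organised in Sylmont, not Selmont. The proviso offers no rescue either, since the defendants reside as follows — Mira Fennick in Rhoport, Holtz Foundry in Selmont — not all in Selmont. Not met.
Only condition (c) fails.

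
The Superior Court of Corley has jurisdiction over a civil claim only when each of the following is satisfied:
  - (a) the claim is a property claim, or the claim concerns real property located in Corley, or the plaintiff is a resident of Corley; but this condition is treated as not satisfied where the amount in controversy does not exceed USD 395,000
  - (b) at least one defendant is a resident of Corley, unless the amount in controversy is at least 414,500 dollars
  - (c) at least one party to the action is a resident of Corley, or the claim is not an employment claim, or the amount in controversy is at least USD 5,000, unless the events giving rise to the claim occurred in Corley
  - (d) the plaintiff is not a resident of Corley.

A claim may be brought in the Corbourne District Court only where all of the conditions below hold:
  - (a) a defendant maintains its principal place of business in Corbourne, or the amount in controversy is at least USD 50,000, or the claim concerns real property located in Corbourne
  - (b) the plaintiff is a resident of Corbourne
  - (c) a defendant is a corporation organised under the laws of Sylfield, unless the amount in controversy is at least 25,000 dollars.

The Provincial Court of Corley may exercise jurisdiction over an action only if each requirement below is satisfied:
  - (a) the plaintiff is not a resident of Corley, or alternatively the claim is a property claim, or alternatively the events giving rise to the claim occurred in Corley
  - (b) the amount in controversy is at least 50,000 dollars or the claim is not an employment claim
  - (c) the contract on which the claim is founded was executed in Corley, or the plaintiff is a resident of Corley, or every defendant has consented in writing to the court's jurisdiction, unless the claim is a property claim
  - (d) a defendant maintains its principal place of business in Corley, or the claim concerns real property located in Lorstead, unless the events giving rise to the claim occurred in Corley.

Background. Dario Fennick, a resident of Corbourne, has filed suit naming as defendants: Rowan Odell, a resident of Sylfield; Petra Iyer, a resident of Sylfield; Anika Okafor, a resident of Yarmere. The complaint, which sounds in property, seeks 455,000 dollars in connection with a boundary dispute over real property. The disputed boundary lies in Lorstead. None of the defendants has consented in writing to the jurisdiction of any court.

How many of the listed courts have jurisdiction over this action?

3

The Superior Court of Corley:
  (a) The claim is a property claim, so this disjunct is met. The exception is not triggered, since the amount in controversy is $455,000, above the USD 395,000 ceiling. Satisfied.
  (b) No defendant resides in Corley (they reside in Sylfield, Sylfield, Yarmere). But the amount in controversy is 455,000 dollars, which meets the $414,500 floor, and the 'unless' clause therefore excuses the requirement. Met.
  (c) The claim is a property claim, not an employment claim, so one alternative holds. Satisfied.
  (d) The plaintiff resides in Corbourne, which is not Corley. Met.
  → All conditions met; jurisdiction exists.
The Corbourne District Court:
  (a) The amount in controversy is 455,000 dollars, which meets the $50,000 floor — that alternative is enough. Met.
  (b) The plaintiff resides in Corbourne. Met.
  (c) No defendant is a corporation. The proviso rescues it, though: the amount in controversy is USD 455,000, which meets the $25,000 floor. Condition met.
  → All conditions met; jurisdiction exists.
The Provincial Court of Corley:
  (a) The plaintiff resides in Corbourne, which is not Corley, so this disjunct is met. Satisfied.
  (b) The amount in controversy is USD 455,000, which meets the USD 50,000 floor, so this disjunct is met. Met.
  (c) No contract (and hence no place of execution) is alleged; the plaintiff resides in Corbourne, not Corley; no such written consent has been filed — none of the alternatives is met. However, the claim is a property claim, so the 'unless' proviso supplies this condition. Condition met.
  (d) The property lies in Lorstead, so one alternative holds. Condition met.
  → All conditions met; jurisdiction exists.
Courts with jurisdiction: the Superior Court of Corley, the Corbourne District Court, the Provincial Court of Corley — 3 in total.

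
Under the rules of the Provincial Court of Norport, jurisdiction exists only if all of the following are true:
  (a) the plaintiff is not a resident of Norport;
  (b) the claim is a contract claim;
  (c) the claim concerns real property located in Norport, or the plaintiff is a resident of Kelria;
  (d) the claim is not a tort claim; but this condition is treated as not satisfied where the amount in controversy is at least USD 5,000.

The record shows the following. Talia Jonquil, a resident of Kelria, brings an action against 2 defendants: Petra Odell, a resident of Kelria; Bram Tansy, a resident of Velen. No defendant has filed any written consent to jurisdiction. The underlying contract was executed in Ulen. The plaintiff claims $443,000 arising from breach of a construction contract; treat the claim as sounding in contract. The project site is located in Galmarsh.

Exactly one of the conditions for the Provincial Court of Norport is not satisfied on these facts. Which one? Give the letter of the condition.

The Provincial Court of Norport:
  (a) The plaintiff resides in Kelria, which is not Norport. Met.
  (b) The claim is a contract claim. Condition met.
  (c) The plaintiff resides in Kelria — that alternative is enough. Satisfied.
  (d) The claim is a contract claim, not a tort claim. But the amount in controversy is 443,000 dollars, which meets the $5,000 floor, triggering the carve-out and defeating this condition. Not met.
Only condition (d) fails.

(d)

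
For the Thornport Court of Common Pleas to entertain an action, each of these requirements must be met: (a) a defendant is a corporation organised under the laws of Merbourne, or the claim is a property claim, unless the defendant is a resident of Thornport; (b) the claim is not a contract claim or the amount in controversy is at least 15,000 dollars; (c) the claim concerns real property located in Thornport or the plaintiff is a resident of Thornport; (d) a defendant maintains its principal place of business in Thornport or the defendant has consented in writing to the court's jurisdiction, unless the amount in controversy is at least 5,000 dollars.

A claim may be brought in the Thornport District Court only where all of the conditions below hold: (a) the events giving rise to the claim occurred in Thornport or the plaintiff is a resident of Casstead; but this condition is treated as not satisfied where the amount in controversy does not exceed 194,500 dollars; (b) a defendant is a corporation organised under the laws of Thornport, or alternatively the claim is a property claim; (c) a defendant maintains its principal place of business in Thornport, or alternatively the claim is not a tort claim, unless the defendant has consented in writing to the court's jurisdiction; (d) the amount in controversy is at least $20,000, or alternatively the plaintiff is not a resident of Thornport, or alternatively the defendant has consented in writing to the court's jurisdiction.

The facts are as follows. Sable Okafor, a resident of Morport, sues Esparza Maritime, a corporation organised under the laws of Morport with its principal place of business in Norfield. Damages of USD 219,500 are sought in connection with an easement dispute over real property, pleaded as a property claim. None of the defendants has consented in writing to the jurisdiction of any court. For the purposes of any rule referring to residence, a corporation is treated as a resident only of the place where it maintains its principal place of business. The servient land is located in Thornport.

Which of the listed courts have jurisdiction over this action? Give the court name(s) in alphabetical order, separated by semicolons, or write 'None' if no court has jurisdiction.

the Thornport Court of Common Pleas; the Thornport District Court

The Thornport Court of Common Pleas:
  (a) The claim is a property claim, so this disjunct is met. Satisfied.
  (b) The claim is a property claim, not a contract claim — that alternative is enough. Condition met.
  (c) The property lies in Thornport, so this disjunct is met. Met.
  (d) The corporate defendant(s) have their principal place of business in Norfield, not Thornport; no such written consent has been filed — no alternative holds. However, the amount in controversy is 219,500 dollars, which meets the 5,000 dollars floor, so the 'unless' proviso supplies this condition. Met.
  → Jurisdiction lies.
The Thornport District Court:
  (a) The operative events occurred in Thornport, which satisfies one of the alternatives. The carve-out does not apply: the amount in controversy is USD 219,500, above the $194,500 ceiling. Condition met.
  (b) The claim is a property claim, so this disjunct is met. Condition met.
  (c) The claim is a property claim, not a tort claim, which satisfies one of the alternatives. Met.
  (d) The amount in controversy is USD 219,500, which meets the $20,000 floor — that alternative is enough. Satisfied.
  → Every requirement is satisfied — jurisdiction.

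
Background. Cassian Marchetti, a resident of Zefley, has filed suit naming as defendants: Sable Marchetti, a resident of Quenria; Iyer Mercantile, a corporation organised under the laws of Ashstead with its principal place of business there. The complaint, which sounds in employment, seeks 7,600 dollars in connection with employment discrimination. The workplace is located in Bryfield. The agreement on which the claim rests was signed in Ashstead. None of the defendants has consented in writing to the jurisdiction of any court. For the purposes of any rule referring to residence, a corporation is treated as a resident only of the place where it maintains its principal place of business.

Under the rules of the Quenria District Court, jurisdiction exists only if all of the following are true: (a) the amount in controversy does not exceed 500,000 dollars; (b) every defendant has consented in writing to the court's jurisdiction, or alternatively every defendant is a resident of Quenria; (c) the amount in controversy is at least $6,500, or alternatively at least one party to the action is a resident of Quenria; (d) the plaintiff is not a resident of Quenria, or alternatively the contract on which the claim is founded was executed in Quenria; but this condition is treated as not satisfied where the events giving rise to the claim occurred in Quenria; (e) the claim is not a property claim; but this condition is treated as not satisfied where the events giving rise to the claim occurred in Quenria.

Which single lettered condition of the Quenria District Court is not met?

(b)

The Quenria District Court:
  (a) The amount in controversy is $7,600, within the 500,000 dollars ceiling. Met.
  (b) No such written consent has been filed; the defendants reside as follows — Sable Marchetti in Quenria, Iyer Mercantile in Ashstead — not all in Quenria — no alternative holds. Not met.
  (c) The amount in controversy is USD 7,600, which meets the 6,500 dollars floor — that alternative is enough. Met.
  (d) The plaintiff resides in Zefley, which is not Quenria, so this disjunct is met. And the carve-out is inapplicable — the operative events occurred in Bryfield, not Quenria. Met.
  (e) The claim is an employment claim, not a property claim. The carve-out does not apply: the operative events occurred in Bryfield, not Quenria. Condition met.
Only condition (b) fails.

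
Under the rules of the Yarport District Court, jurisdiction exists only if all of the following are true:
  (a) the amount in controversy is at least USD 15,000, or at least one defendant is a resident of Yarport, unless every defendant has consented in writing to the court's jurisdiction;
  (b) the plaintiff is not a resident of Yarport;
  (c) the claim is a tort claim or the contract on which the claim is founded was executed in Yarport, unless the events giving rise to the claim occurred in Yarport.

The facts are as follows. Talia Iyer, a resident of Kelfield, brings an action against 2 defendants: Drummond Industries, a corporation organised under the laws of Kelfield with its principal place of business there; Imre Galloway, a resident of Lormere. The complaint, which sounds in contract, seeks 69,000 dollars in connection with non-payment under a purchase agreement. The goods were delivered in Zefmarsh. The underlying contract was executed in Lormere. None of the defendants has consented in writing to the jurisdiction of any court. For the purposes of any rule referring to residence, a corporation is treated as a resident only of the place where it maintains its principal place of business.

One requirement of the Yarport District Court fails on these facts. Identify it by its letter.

(c)

The Yarport District Court:
  (a) The amount in controversy is $69,000, which meets the $15,000 floor, so one alternative holds. Met.
  (b) The plaintiff resides in Kelfield, which is not Yarport. Condition met.
  (c) The claim is a contract claim, not a tort claim; the contract was executed in Lormere, not Yarport — no alternative holds. The proviso offers no rescue either, since the operative events occurred in Zefmarsh, not Yarport. Condition not met.
Only condition (c) fails.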